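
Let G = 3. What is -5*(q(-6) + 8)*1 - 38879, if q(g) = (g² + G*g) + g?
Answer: -38979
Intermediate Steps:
q(g) = g² + 4*g (q(g) = (g² + 3*g) + g = g² + 4*g)
-5*(q(-6) + 8)*1 - 38879 = -5*(-6*(4 - 6) + 8)*1 - 38879 = -5*(-6*(-2) + 8)*1 - 38879 = -5*(12 + 8)*1 - 38879 = -5*20*1 - 38879 = -100*1 - 38879 = -100 - 38879 = -38979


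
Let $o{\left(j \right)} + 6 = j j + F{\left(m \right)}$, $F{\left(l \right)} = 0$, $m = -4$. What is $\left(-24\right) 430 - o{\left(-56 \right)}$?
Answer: $-13450$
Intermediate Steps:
$o{\left(j \right)} = -6 + j^{2}$ ($o{\left(j \right)} = -6 + \left(j j + 0\right) = -6 + \left(j^{2} + 0\right) = -6 + j^{2}$)
$\left(-24\right) 430 - o{\left(-56 \right)} = \left(-24\right) 430 - \left(-6 + \left(-56\right)^{2}\right) = -10320 - \left(-6 + 3136\right) = -10320 - 3130 = -13450$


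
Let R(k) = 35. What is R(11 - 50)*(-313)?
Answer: -10955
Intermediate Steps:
R(11 - 50)*(-313) = 35*(-313) = -10955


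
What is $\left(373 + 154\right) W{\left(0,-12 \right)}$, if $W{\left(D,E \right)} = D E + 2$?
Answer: $1054$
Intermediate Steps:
$W{\left(D,E \right)} = 2 + D E$
$\left(373 + 154\right) W{\left(0,-12 \right)} = \left(373 + 154\right) \left(2 + 0 \left(-12\right)\right) = 527 \left(2 + 0\right) = 527 \cdot 2 = 1054$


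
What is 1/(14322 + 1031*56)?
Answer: 1/72058 ≈ 1.3878e-5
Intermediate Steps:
1/(14322 + 1031*56) = 1/(14322 + 57736) = 1/72058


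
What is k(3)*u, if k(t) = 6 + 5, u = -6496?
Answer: -71456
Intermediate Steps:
k(t) = 11
k(3)*u = 11*(-6496) = -71456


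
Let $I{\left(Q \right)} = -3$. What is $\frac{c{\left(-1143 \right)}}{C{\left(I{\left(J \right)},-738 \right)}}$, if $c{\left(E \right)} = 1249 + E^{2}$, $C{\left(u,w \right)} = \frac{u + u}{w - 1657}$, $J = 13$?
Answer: $\frac{1565968355}{3} \approx 5.2199 \cdot 10^{8}$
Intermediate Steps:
$C{\left(u,w \right)} = \frac{2 u}{-1657 + w}$
$\frac{c{\left(-1143 \right)}}{C{\left(I{\left(J \right)},-738 \right)}} = \frac{1249 + \left(-1143\right)^{2}}{2 \left(-3\right) \frac{1}{-1657 - 738}} = \frac{1249 + 1306449}{2 \left(-3\right) \frac{1}{-2395}} = \frac{1307698}{2 \left(-3\right) \left(- \frac{1}{2395}\right)} = \frac{1307698}{\frac{6}{2395}} = 1307698 \cdot \frac{2395}{6} = \frac{1565968355}{3}$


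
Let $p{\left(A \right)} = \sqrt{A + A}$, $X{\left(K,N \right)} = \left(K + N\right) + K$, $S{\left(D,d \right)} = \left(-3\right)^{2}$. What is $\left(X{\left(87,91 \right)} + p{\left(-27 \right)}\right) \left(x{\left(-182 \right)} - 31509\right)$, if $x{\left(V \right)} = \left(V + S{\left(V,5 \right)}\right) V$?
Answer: $-6095 - 69 i \sqrt{6} \approx -6095.0 - 169.01 i$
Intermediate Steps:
$S{\left(D,d \right)} = 9$
$X{\left(K,N \right)} = N + 2 K$
$x{\left(V \right)} = V \left(9 + V\right)$ ($x{\left(V \right)} = \left(V + 9\right) V = \left(9 + V\right) V = V \left(9 + V\right)$)
$p{\left(A \right)} = \sqrt{2} \sqrt{A}$ ($p{\left(A \right)} = \sqrt{2 A} = \sqrt{2} \sqrt{A}$)
$\left(X{\left(87,91 \right)} + p{\left(-27 \right)}\right) \left(x{\left(-182 \right)} - 31509\right) = \left(\left(91 + 2 \cdot 87\right) + \sqrt{2} \sqrt{-27}\right) \left(- 182 \left(9 - 182\right) - 31509\right) = \left(\left(91 + 174\right) + \sqrt{2} \cdot 3 i \sqrt{3}\right) \left(\left(-182\right) \left(-173\right) - 31509\right) = \left(265 + 3 i \sqrt{6}\right) \left(31486 - 31509\right) = \left(265 + 3 i \sqrt{6}\right) \left(-23\right) = -6095 - 69 i \sqrt{6}$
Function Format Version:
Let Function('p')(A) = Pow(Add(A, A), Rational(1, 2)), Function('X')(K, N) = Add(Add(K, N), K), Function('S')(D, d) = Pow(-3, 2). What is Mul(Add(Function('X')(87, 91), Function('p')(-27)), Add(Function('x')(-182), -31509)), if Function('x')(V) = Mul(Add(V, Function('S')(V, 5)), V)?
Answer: Add(-6095, Mul(-69, I, Pow(6, Rational(1, 2)))) ≈ Add(-6095.0, Mul(-169.01, I))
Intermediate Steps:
Function('S')(D, d) = 9
Function('X')(K, N) = Add(N, Mul(2, K))
Function('x')(V) = Mul(V, Add(9, V)) (Function('x')(V) = Mul(Add(V, 9), V) = Mul(Add(9, V), V) = Mul(V, Add(9, V)))
Function('p')(A) = Mul(Pow(2, Rational(1, 2)), Pow(A, Rational(1, 2))) (Function('p')(A) = Pow(Mul(2, A), Rational(1, 2)) = Mul(Pow(2, Rational(1, 2)), Pow(A, Rational(1, 2))))
Mul(Add(Function('X')(87, 91), Function('p')(-27)), Add(Function('x')(-182), -31509)) = Mul(Add(Add(91, Mul(2, 87)), Mul(Pow(2, Rational(1, 2)), Pow(-27, Rational(1, 2)))), Add(Mul(-182, Add(9, -182)), -31509)) = Mul(Add(Add(91, 174), Mul(Pow(2, Rational(1, 2)), Mul(3, I, Pow(3, Rational(1, 2))))), Add(Mul(-182, -173), -31509)) = Mul(Add(265, Mul(3, I, Pow(6, Rational(1, 2)))), Add(31486, -31509)) = Mul(Add(265, Mul(3, I, Pow(6, Rational(1, 2)))), -23) = Add(-6095, Mul(-69, I, Pow(6, Rational(1, 2))))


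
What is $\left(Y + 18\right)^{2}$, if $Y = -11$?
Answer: $49$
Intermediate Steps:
$\left(Y + 18\right)^{2} = \left(-11 + 18\right)^{2} = 7^{2} = 49$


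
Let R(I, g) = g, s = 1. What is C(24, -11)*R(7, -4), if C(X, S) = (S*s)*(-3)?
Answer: -132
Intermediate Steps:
C(X, S) = -3*S (C(X, S) = (S*1)*(-3) = S*(-3) = -3*S)
C(24, -11)*R(7, -4) = -3*(-11)*(-4) = 33*(-4) = -132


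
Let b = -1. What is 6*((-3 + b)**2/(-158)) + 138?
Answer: 10854/79 ≈ 137.39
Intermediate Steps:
6*((-3 + b)**2/(-158)) + 138 = 6*((-3 - 1)**2/(-158)) + 138 = 6*((-4)**2*(-1/158)) + 138 = 6*(16*(-1/158)) + 138 = 6*(-8/79) + 138 = -48/79 + 138 = 10854/79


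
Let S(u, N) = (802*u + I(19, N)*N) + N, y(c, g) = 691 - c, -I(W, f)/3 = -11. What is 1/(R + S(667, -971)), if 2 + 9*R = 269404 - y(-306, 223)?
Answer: 9/4785685 ≈ 1.8806e-6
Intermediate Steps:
I(W, f) = 33 (I(W, f) = -3*(-11) = 33)
S(u, N) = 34*N + 802*u (S(u, N) = (802*u + 33*N) + N = (33*N + 802*u) + N = 34*N + 802*u)
R = 268405/9 (R = -2/9 + (269404 - (691 - 1*(-306)))/9 = -2/9 + (269404 - (691 + 306))/9 = -2/9 + (269404 - 1*997)/9 = -2/9 + (269404 - 997)/9 = -2/9 + (1/9)*268407 = -2/9 + 29823 = 268405/9 ≈ 29823.)
1/(R + S(667, -971)) = 1/(268405/9 + (34*(-971) + 802*667)) = 1/(268405/9 + (-33014 + 534934)) = 1/(268405/9 + 501920) = 1/(4785685/9) = 9/4785685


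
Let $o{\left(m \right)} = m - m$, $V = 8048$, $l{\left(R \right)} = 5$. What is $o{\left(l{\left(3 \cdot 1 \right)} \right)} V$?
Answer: $0$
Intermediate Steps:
$o{\left(m \right)} = 0$
$o{\left(l{\left(3 \cdot 1 \right)} \right)} V = 0 \cdot 8048 = 0$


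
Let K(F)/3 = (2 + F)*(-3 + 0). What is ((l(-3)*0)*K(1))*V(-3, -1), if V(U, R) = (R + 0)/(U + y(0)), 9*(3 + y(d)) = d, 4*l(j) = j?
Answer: 0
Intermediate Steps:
l(j) = j/4
K(F) = -18 - 9*F (K(F) = 3*((2 + F)*(-3 + 0)) = 3*((2 + F)*(-3)) = 3*(-6 - 3*F) = -18 - 9*F)
y(d) = -3 + d/9
V(U, R) = R/(-3 + U) (V(U, R) = (R + 0)/(U + (-3 + (1/9)*0)) = R/(U + (-3 + 0)) = R/(U - 3) = R/(-3 + U))
((l(-3)*0)*K(1))*V(-3, -1) = ((((1/4)*(-3))*0)*(-18 - 9*1))*(-1/(-3 - 3)) = ((-3/4*0)*(-18 - 9))*(-1/(-6)) = (0*(-27))*(-1*(-1/6)) = 0*(1/6) = 0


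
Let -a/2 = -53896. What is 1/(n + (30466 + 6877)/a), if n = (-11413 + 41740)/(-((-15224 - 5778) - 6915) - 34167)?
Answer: -336850000/1517807117 ≈ -0.22193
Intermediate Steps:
a = 107792 (a = -2*(-53896) = 107792)
n = -30327/6250 (n = 30327/(-(-21002 - 6915) - 34167) = 30327/(-1*(-27917) - 34167) = 30327/(27917 - 34167) = 30327/(-6250) = 30327*(-1/6250) = -30327/6250 ≈ -4.8523)
1/(n + (30466 + 6877)/a) = 1/(-30327/6250 + (30466 + 6877)/107792) = 1/(-30327/6250 + 37343*(1/107792)) = 1/(-30327/6250 + 37343/107792) = 1/(-1517807117/336850000) = -336850000/1517807117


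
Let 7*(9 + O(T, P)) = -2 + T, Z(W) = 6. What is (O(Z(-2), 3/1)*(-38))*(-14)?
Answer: -4484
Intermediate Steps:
O(T, P) = -65/7 + T/7 (O(T, P) = -9 + (-2 + T)/7 = -9 + (-2/7 + T/7) = -65/7 + T/7)
(O(Z(-2), 3/1)*(-38))*(-14) = ((-65/7 + (⅐)*6)*(-38))*(-14) = ((-65/7 + 6/7)*(-38))*(-14) = -59/7*(-38)*(-14) = (2242/7)*(-14) = -4484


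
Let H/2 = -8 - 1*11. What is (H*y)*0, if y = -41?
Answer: 0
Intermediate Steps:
H = -38 (H = 2*(-8 - 1*11) = 2*(-8 - 11) = 2*(-19) = -38)
(H*y)*0 = -38*(-41)*0 = 1558*0 = 0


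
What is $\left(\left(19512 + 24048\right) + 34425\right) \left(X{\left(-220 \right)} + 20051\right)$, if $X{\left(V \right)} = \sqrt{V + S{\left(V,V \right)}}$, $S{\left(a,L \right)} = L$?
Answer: $1563677235 + 155970 i \sqrt{110} \approx 1.5637 \cdot 10^{9} + 1.6358 \cdot 10^{6} i$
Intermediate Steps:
$X{\left(V \right)} = \sqrt{2} \sqrt{V}$ ($X{\left(V \right)} = \sqrt{V + V} = \sqrt{2 V} = \sqrt{2} \sqrt{V}$)
$\left(\left(19512 + 24048\right) + 34425\right) \left(X{\left(-220 \right)} + 20051\right) = \left(\left(19512 + 24048\right) + 34425\right) \left(\sqrt{2} \sqrt{-220} + 20051\right) = \left(43560 + 34425\right) \left(\sqrt{2} \cdot 2 i \sqrt{55} + 20051\right) = 77985 \left(2 i \sqrt{110} + 20051\right) = 77985 \left(20051 + 2 i \sqrt{110}\right) = 1563677235 + 155970 i \sqrt{110}$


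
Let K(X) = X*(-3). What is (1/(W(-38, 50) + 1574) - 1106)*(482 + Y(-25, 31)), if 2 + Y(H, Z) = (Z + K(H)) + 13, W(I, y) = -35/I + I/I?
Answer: -39673430428/59885 ≈ -6.6249e+5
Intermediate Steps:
K(X) = -3*X
W(I, y) = 1 - 35/I (W(I, y) = -35/I + 1 = 1 - 35/I)
Y(H, Z) = 11 + Z - 3*H (Y(H, Z) = -2 + ((Z - 3*H) + 13) = -2 + (13 + Z - 3*H) = 11 + Z - 3*H)
(1/(W(-38, 50) + 1574) - 1106)*(482 + Y(-25, 31)) = (1/((-35 - 38)/(-38) + 1574) - 1106)*(482 + (11 + 31 - 3*(-25))) = (1/(-1/38*(-73) + 1574) - 1106)*(482 + (11 + 31 + 75)) = (1/(73/38 + 1574) - 1106)*(482 + 117) = (1/(59885/38) - 1106)*599 = (38/59885 - 1106)*599 = -66232772/59885*599 = -39673430428/59885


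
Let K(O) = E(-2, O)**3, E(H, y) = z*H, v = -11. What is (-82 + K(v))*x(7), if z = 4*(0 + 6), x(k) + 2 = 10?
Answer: -885392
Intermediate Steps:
x(k) = 8 (x(k) = -2 + 10 = 8)
z = 24 (z = 4*6 = 24)
E(H, y) = 24*H
K(O) = -110592 (K(O) = (24*(-2))**3 = (-48)**3 = -110592)
(-82 + K(v))*x(7) = (-82 - 110592)*8 = -110674*8 = -885392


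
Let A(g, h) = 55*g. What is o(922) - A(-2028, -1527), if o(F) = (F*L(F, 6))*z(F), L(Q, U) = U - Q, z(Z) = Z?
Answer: -778565404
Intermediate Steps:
o(F) = F**2*(6 - F) (o(F) = (F*(6 - F))*F = F**2*(6 - F))
o(922) - A(-2028, -1527) = 922**2*(6 - 1*922) - 55*(-2028) = 850084*(6 - 922) - 1*(-111540) = 850084*(-916) + 111540 = -778676944 + 111540 = -778565404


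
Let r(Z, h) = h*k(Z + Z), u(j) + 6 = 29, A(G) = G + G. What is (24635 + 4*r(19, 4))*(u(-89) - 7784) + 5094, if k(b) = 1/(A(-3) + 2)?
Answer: -191156097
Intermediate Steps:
A(G) = 2*G
u(j) = 23 (u(j) = -6 + 29 = 23)
k(b) = -¼ (k(b) = 1/(2*(-3) + 2) = 1/(-6 + 2) = 1/(-4) = -¼)
r(Z, h) = -h/4 (r(Z, h) = h*(-¼) = -h/4)
(24635 + 4*r(19, 4))*(u(-89) - 7784) + 5094 = (24635 + 4*(-¼*4))*(23 - 7784) + 5094 = (24635 + 4*(-1))*(-7761) + 5094 = (24635 - 4)*(-7761) + 5094 = 24631*(-7761) + 5094 = -191161191 + 5094 = -191156097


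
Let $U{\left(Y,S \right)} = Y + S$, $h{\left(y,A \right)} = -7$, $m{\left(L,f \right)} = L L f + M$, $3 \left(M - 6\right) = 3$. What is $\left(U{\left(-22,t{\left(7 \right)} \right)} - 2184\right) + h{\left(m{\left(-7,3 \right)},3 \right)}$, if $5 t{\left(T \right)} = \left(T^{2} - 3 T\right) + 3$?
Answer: $- \frac{11034}{5} \approx -2206.8$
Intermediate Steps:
$M = 7$ ($M = 6 + \frac{1}{3} \cdot 3 = 6 + 1 = 7$)
$m{\left(L,f \right)} = 7 + f L^{2}$ ($m{\left(L,f \right)} = L L f + 7 = L^{2} f + 7 = f L^{2} + 7 = 7 + f L^{2}$)
$t{\left(T \right)} = \frac{3}{5} - \frac{3 T}{5} + \frac{T^{2}}{5}$ ($t{\left(T \right)} = \frac{\left(T^{2} - 3 T\right) + 3}{5} = \frac{3 + T^{2} - 3 T}{5} = \frac{3}{5} - \frac{3 T}{5} + \frac{T^{2}}{5}$)
$U{\left(Y,S \right)} = S + Y$
$\left(U{\left(-22,t{\left(7 \right)} \right)} - 2184\right) + h{\left(m{\left(-7,3 \right)},3 \right)} = \left(\left(\left(\frac{3}{5} - \frac{21}{5} + \frac{7^{2}}{5}\right) - 22\right) - 2184\right) - 7 = \left(\left(\left(\frac{3}{5} - \frac{21}{5} + \frac{1}{5} \cdot 49\right) - 22\right) - 2184\right) - 7 = \left(\left(\left(\frac{3}{5} - \frac{21}{5} + \frac{49}{5}\right) - 22\right) - 2184\right) - 7 = \left(\left(\frac{31}{5} - 22\right) - 2184\right) - 7 = \left(- \frac{79}{5} - 2184\right) - 7 = - \frac{10999}{5} - 7 = - \frac{11034}{5}$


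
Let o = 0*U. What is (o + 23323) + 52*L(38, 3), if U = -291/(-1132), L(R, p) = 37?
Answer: 25247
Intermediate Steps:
U = 291/1132 (U = -291*(-1/1132) = 291/1132 ≈ 0.25707)
o = 0 (o = 0*(291/1132) = 0)
(o + 23323) + 52*L(38, 3) = (0 + 23323) + 52*37 = 23323 + 1924 = 25247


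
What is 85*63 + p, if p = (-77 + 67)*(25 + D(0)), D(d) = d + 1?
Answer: 5095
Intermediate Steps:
D(d) = 1 + d
p = -260 (p = (-77 + 67)*(25 + (1 + 0)) = -10*(25 + 1) = -10*26 = -260)
85*63 + p = 85*63 - 260 = 5355 - 260 = 5095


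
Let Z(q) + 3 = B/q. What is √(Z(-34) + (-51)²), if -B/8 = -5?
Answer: √750482/17 ≈ 50.959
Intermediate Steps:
B = 40 (B = -8*(-5) = 40)
Z(q) = -3 + 40/q
√(Z(-34) + (-51)²) = √((-3 + 40/(-34)) + (-51)²) = √((-3 + 40*(-1/34)) + 2601) = √((-3 - 20/17) + 2601) = √(-71/17 + 2601) = √(44146/17) = √750482/17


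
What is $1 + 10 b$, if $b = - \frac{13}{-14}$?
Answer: $\frac{72}{7} \approx 10.286$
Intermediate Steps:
$b = \frac{13}{14}$ ($b = \left(-13\right) \left(- \frac{1}{14}\right) = \frac{13}{14} \approx 0.92857$)
$1 + 10 b = 1 + 10 \cdot \frac{13}{14} = 1 + \frac{65}{7} = \frac{72}{7}$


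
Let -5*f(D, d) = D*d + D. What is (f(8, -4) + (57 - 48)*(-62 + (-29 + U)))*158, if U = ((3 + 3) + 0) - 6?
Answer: -643218/5 ≈ -1.2864e+5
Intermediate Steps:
f(D, d) = -D/5 - D*d/5 (f(D, d) = -(D*d + D)/5 = -(D + D*d)/5 = -D/5 - D*d/5)
U = 0 (U = (6 + 0) - 6 = 6 - 6 = 0)
(f(8, -4) + (57 - 48)*(-62 + (-29 + U)))*158 = (-⅕*8*(1 - 4) + (57 - 48)*(-62 + (-29 + 0)))*158 = (-⅕*8*(-3) + 9*(-62 - 29))*158 = (24/5 + 9*(-91))*158 = (24/5 - 819)*158 = -4071/5*158 = -643218/5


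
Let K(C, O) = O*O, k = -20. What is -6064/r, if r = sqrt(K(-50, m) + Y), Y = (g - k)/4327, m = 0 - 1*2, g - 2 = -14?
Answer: -3032*sqrt(2081287)/1443 ≈ -3031.3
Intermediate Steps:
g = -12 (g = 2 - 14 = -12)
m = -2 (m = 0 - 2 = -2)
K(C, O) = O**2
Y = 8/4327 (Y = (-12 - 1*(-20))/4327 = (-12 + 20)*(1/4327) = 8*(1/4327) = 8/4327 ≈ 0.0018489)
r = 6*sqrt(2081287)/4327 (r = sqrt((-2)**2 + 8/4327) = sqrt(4 + 8/4327) = sqrt(17316/4327) = 6*sqrt(2081287)/4327 ≈ 2.0005)
-6064/r = -6064*sqrt(2081287)/2886 = -3032*sqrt(2081287)/1443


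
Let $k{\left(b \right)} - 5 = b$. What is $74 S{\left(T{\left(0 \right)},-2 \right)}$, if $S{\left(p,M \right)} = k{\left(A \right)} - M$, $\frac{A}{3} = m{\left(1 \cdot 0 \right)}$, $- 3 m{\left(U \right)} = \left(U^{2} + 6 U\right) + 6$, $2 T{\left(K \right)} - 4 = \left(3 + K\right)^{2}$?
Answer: $74$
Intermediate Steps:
$T{\left(K \right)} = 2 + \frac{\left(3 + K\right)^{2}}{2}$
$m{\left(U \right)} = -2 - 2 U - \frac{U^{2}}{3}$ ($m{\left(U \right)} = - \frac{\left(U^{2} + 6 U\right) + 6}{3} = - \frac{6 + U^{2} + 6 U}{3} = -2 - 2 U - \frac{U^{2}}{3}$)
$A = -6$ ($A = 3 \left(-2 - 2 \cdot 1 \cdot 0 - \frac{\left(1 \cdot 0\right)^{2}}{3}\right) = 3 \left(-2 - 0 - \frac{0^{2}}{3}\right) = 3 \left(-2 + 0 - 0\right) = 3 \left(-2 + 0 + 0\right) = 3 \left(-2\right) = -6$)
$k{\left(b \right)} = 5 + b$
$S{\left(p,M \right)} = -1 - M$ ($S{\left(p,M \right)} = \left(5 - 6\right) - M = -1 - M$)
$74 S{\left(T{\left(0 \right)},-2 \right)} = 74 \left(-1 - -2\right) = 74 \left(-1 + 2\right) = 74 \cdot 1 = 74$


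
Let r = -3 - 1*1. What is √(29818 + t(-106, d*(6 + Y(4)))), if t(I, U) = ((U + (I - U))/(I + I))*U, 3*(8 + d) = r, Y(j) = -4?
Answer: √268278/3 ≈ 172.65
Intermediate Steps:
r = -4 (r = -3 - 1 = -4)
d = -28/3 (d = -8 + (⅓)*(-4) = -8 - 4/3 = -28/3 ≈ -9.3333)
t(I, U) = U/2 (t(I, U) = (I/((2*I)))*U = (I*(1/(2*I)))*U = U/2)
√(29818 + t(-106, d*(6 + Y(4)))) = √(29818 + (-28*(6 - 4)/3)/2) = √(29818 + (-28/3*2)/2) = √(29818 + (½)*(-56/3)) = √(29818 - 28/3) = √(89426/3) = √268278/3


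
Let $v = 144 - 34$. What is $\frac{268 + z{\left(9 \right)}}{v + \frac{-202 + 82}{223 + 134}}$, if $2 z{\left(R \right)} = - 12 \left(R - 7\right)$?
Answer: $\frac{15232}{6525} \approx 2.3344$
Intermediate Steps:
$z{\left(R \right)} = 42 - 6 R$ ($z{\left(R \right)} = \frac{\left(-12\right) \left(R - 7\right)}{2} = \frac{\left(-12\right) \left(-7 + R\right)}{2} = \frac{84 - 12 R}{2} = 42 - 6 R$)
$v = 110$
$\frac{268 + z{\left(9 \right)}}{v + \frac{-202 + 82}{223 + 134}} = \frac{268 + \left(42 - 54\right)}{110 + \frac{-202 + 82}{223 + 134}} = \frac{268 + \left(42 - 54\right)}{110 - \frac{120}{357}} = \frac{268 - 12}{110 - \frac{40}{119}} = \frac{256}{110 - \frac{40}{119}} = \frac{256}{\frac{13050}{119}} = 256 \cdot \frac{119}{13050} = \frac{15232}{6525}$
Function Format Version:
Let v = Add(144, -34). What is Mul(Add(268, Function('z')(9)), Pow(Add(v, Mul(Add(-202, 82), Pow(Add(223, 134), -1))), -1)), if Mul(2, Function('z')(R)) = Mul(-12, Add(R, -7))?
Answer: Rational(15232, 6525) ≈ 2.3344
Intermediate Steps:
Function('z')(R) = Add(42, Mul(-6, R)) (Function('z')(R) = Mul(Rational(1, 2), Mul(-12, Add(R, -7))) = Mul(Rational(1, 2), Mul(-12, Add(-7, R))) = Mul(Rational(1, 2), Add(84, Mul(-12, R))) = Add(42, Mul(-6, R)))
v = 110
Mul(Add(268, Function('z')(9)), Pow(Add(v, Mul(Add(-202, 82), Pow(Add(223, 134), -1))), -1)) = Mul(Add(268, Add(42, Mul(-6, 9))), Pow(Add(110, Mul(Add(-202, 82), Pow(Add(223, 134), -1))), -1)) = Mul(Add(268, Add(42, -54)), Pow(Add(110, Mul(-120, Pow(357, -1))), -1)) = Mul(Add(268, -12), Pow(Add(110, Mul(-120, Rational(1, 357))), -1)) = Mul(256, Pow(Add(110, Rational(-40, 119)), -1)) = Mul(256, Pow(Rational(13050, 119), -1)) = Mul(256, Rational(119, 13050)) = Rational(15232, 6525)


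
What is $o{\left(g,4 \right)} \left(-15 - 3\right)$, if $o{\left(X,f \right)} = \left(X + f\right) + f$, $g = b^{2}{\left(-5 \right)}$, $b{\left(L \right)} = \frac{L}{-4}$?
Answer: $- \frac{1377}{8} \approx -172.13$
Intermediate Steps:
$b{\left(L \right)} = - \frac{L}{4}$ ($b{\left(L \right)} = L \left(- \frac{1}{4}\right) = - \frac{L}{4}$)
$g = \frac{25}{16}$ ($g = \left(\left(- \frac{1}{4}\right) \left(-5\right)\right)^{2} = \left(\frac{5}{4}\right)^{2} = \frac{25}{16} \approx 1.5625$)
$o{\left(X,f \right)} = X + 2 f$
$o{\left(g,4 \right)} \left(-15 - 3\right) = \left(\frac{25}{16} + 2 \cdot 4\right) \left(-15 - 3\right) = \left(\frac{25}{16} + 8\right) \left(-18\right) = \frac{153}{16} \left(-18\right) = - \frac{1377}{8}$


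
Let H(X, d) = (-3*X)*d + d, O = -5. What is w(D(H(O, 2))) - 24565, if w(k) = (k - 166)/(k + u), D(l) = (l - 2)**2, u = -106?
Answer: -9751938/397 ≈ -24564.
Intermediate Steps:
H(X, d) = d - 3*X*d (H(X, d) = -3*X*d + d = d - 3*X*d)
D(l) = (-2 + l)**2
w(k) = (-166 + k)/(-106 + k) (w(k) = (k - 166)/(k - 106) = (-166 + k)/(-106 + k))
w(D(H(O, 2))) - 24565 = (-166 + (-2 + 2*(1 - 3*(-5)))**2)/(-106 + (-2 + 2*(1 - 3*(-5)))**2) - 24565 = (-166 + (-2 + 2*(1 + 15))**2)/(-106 + (-2 + 2*(1 + 15))**2) - 24565 = (-166 + (-2 + 2*16)**2)/(-106 + (-2 + 2*16)**2) - 24565 = (-166 + (-2 + 32)**2)/(-106 + (-2 + 32)**2) - 24565 = (-166 + 30**2)/(-106 + 30**2) - 24565 = (-166 + 900)/(-106 + 900) - 24565 = 734/794 - 24565 = (1/794)*734 - 24565 = 367/397 - 24565 = -9751938/397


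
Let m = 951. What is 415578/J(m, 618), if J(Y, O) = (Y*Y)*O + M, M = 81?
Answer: 138526/186306633 ≈ 0.00074354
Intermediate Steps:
J(Y, O) = 81 + O*Y**2 (J(Y, O) = (Y*Y)*O + 81 = Y**2*O + 81 = O*Y**2 + 81 = 81 + O*Y**2)
415578/J(m, 618) = 415578/(81 + 618*951**2) = 415578/(81 + 618*904401) = 415578/(81 + 558919818) = 415578/558919899 = 415578*(1/558919899) = 138526/186306633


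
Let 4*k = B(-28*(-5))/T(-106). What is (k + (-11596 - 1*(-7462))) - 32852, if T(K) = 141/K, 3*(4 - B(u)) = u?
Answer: -15641686/423 ≈ -36978.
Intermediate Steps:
B(u) = 4 - u/3
k = 3392/423 (k = ((4 - (-28)*(-5)/3)/((141/(-106))))/4 = ((4 - ⅓*140)/((141*(-1/106))))/4 = ((4 - 140/3)/(-141/106))/4 = (-128/3*(-106/141))/4 = (¼)*(13568/423) = 3392/423 ≈ 8.0189)
(k + (-11596 - 1*(-7462))) - 32852 = (3392/423 + (-11596 - 1*(-7462))) - 32852 = (3392/423 + (-11596 + 7462)) - 32852 = (3392/423 - 4134) - 32852 = -1745290/423 - 32852 = -15641686/423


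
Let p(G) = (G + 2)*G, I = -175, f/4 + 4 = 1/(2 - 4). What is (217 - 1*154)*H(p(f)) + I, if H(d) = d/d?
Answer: -112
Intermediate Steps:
f = -18 (f = -16 + 4/(2 - 4) = -16 + 4/(-2) = -16 + 4*(-1/2) = -16 - 2 = -18)
p(G) = G*(2 + G) (p(G) = (2 + G)*G = G*(2 + G))
H(d) = 1
(217 - 1*154)*H(p(f)) + I = (217 - 1*154)*1 - 175 = (217 - 154)*1 - 175 = 63*1 - 175 = 63 - 175 = -112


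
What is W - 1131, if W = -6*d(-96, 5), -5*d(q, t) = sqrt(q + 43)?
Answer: -1131 + 6*I*sqrt(53)/5 ≈ -1131.0 + 8.7361*I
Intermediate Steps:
d(q, t) = -sqrt(43 + q)/5 (d(q, t) = -sqrt(q + 43)/5 = -sqrt(43 + q)/5)
W = 6*I*sqrt(53)/5 (W = -(-6)*sqrt(43 - 96)/5 = -(-6)*sqrt(-53)/5 = -(-6)*I*sqrt(53)/5 = 6*I*sqrt(53)/5 ≈ 8.7361*I)
W - 1131 = 6*I*sqrt(53)/5 - 1131 = -1131 + 6*I*sqrt(53)/5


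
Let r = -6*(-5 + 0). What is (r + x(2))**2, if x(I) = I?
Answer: 1024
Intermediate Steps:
r = 30 (r = -6*(-5) = 30)
(r + x(2))**2 = (30 + 2)**2 = 32**2 = 1024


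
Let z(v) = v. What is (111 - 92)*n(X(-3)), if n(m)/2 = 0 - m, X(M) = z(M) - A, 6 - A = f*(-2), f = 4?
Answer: 646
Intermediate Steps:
A = 14 (A = 6 - 4*(-2) = 6 - 1*(-8) = 6 + 8 = 14)
X(M) = -14 + M (X(M) = M - 1*14 = M - 14 = -14 + M)
n(m) = -2*m (n(m) = 2*(0 - m) = 2*(-m) = -2*m)
(111 - 92)*n(X(-3)) = (111 - 92)*(-2*(-14 - 3)) = 19*(-2*(-17)) = 19*34 = 646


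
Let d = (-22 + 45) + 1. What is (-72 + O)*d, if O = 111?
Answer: 936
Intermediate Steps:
d = 24 (d = 23 + 1 = 24)
(-72 + O)*d = (-72 + 111)*24 = 39*24 = 936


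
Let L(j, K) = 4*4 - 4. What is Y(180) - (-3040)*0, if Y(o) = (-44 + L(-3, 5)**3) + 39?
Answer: 1723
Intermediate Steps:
L(j, K) = 12 (L(j, K) = 16 - 4 = 12)
Y(o) = 1723 (Y(o) = (-44 + 12**3) + 39 = (-44 + 1728) + 39 = 1684 + 39 = 1723)
Y(180) - (-3040)*0 = 1723 - (-3040)*0 = 1723 - 608*0 = 1723 + 0 = 1723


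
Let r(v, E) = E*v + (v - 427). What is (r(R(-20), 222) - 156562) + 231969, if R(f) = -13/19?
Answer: 1421721/19 ≈ 74827.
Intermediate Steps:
R(f) = -13/19 (R(f) = -13*1/19 = -13/19)
r(v, E) = -427 + v + E*v (r(v, E) = E*v + (-427 + v) = -427 + v + E*v)
(r(R(-20), 222) - 156562) + 231969 = ((-427 - 13/19 + 222*(-13/19)) - 156562) + 231969 = ((-427 - 13/19 - 2886/19) - 156562) + 231969 = (-11012/19 - 156562) + 231969 = -2985690/19 + 231969 = 1421721/19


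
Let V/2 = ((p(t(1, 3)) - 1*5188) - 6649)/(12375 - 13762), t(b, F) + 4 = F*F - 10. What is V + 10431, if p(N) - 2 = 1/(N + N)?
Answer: 3813544/365 ≈ 10448.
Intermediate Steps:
t(b, F) = -14 + F**2 (t(b, F) = -4 + (F*F - 10) = -4 + (F**2 - 10) = -4 + (-10 + F**2) = -14 + F**2)
p(N) = 2 + 1/(2*N) (p(N) = 2 + 1/(N + N) = 2 + 1/(2*N))
V = 6229/365 (V = 2*((((2 + 1/(2*(-14 + 3**2))) - 1*5188) - 6649)/(12375 - 13762)) = 2*((((2 + 1/(2*(-14 + 9))) - 5188) - 6649)/(-1387)) = 2*((((2 + (1/2)/(-5)) - 5188) - 6649)*(-1/1387)) = 2*((((2 + (1/2)*(-1/5)) - 5188) - 6649)*(-1/1387)) = 2*((((2 - 1/10) - 5188) - 6649)*(-1/1387)) = 2*(((19/10 - 5188) - 6649)*(-1/1387)) = 2*((-51861/10 - 6649)*(-1/1387)) = 2*(-118351/10*(-1/1387)) = 2*(6229/730) = 6229/365 ≈ 17.066)
V + 10431 = 6229/365 + 10431 = 3813544/365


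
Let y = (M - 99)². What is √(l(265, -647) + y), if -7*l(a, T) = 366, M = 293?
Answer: √1841602/7 ≈ 193.87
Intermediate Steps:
l(a, T) = -366/7 (l(a, T) = -⅐*366 = -366/7)
y = 37636 (y = (293 - 99)² = 194² = 37636)
√(l(265, -647) + y) = √(-366/7 + 37636) = √(263086/7) = √1841602/7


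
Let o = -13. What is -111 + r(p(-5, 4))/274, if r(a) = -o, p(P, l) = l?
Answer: -30401/274 ≈ -110.95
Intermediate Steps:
r(a) = 13 (r(a) = -1*(-13) = 13)
-111 + r(p(-5, 4))/274 = -111 + 13/274 = -30401/274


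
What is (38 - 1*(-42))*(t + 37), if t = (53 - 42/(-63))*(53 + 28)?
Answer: 350720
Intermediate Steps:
t = 4347 (t = (53 - 42*(-1/63))*81 = (53 + ⅔)*81 = (161/3)*81 = 4347)
(38 - 1*(-42))*(t + 37) = (38 - 1*(-42))*(4347 + 37) = (38 + 42)*4384 = 80*4384 = 350720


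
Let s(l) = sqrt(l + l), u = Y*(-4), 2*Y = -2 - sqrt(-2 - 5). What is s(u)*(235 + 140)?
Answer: 750*sqrt(2 + I*sqrt(7)) ≈ 1222.8 + 608.52*I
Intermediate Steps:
Y = -1 - I*sqrt(7)/2 (Y = (-2 - sqrt(-2 - 5))/2 = (-2 - sqrt(-7))/2 = (-2 - I*sqrt(7))/2 = -1 - I*sqrt(7)/2 ≈ -1.0 - 1.3229*I)
u = 4 + 2*I*sqrt(7) (u = (-1 - I*sqrt(7)/2)*(-4) = 4 + 2*I*sqrt(7) ≈ 4.0 + 5.2915*I)
s(l) = sqrt(2)*sqrt(l) (s(l) = sqrt(2*l) = sqrt(2)*sqrt(l))
s(u)*(235 + 140) = (sqrt(2)*sqrt(4 + 2*I*sqrt(7)))*(235 + 140) = (sqrt(2)*sqrt(4 + 2*I*sqrt(7)))*375 = 375*sqrt(2)*sqrt(4 + 2*I*sqrt(7))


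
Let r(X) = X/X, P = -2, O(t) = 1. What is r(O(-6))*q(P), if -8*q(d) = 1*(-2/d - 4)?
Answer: 3/8 ≈ 0.37500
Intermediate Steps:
q(d) = ½ + 1/(4*d) (q(d) = -(-2/d - 4)/8 = -(-4 - 2/d)/8 = ½ + 1/(4*d))
r(X) = 1
r(O(-6))*q(P) = 1*((¼)*(1 + 2*(-2))/(-2)) = 1*((¼)*(-½)*(1 - 4)) = 1*((¼)*(-½)*(-3)) = 1*(3/8) = 3/8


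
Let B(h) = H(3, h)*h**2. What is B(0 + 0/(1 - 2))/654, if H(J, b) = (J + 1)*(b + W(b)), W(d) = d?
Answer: 0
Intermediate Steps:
H(J, b) = 2*b*(1 + J) (H(J, b) = (J + 1)*(b + b) = (1 + J)*(2*b) = 2*b*(1 + J))
B(h) = 8*h**3 (B(h) = (2*h*(1 + 3))*h**2 = (2*h*4)*h**2 = (8*h)*h**2 = 8*h**3)
B(0 + 0/(1 - 2))/654 = (8*(0 + 0/(1 - 2))**3)/654 = (8*(0 + 0/(-1))**3)*(1/654) = (8*(0 + 0*(-1))**3)*(1/654) = (8*(0 + 0)**3)*(1/654) = (8*0**3)*(1/654) = (8*0)*(1/654) = 0*(1/654) = 0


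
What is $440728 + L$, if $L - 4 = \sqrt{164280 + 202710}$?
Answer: $440732 + \sqrt{366990} \approx 4.4134 \cdot 10^{5}$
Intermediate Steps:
$L = 4 + \sqrt{366990}$ ($L = 4 + \sqrt{164280 + 202710} = 4 + \sqrt{366990} \approx 609.8$)
$440728 + L = 440728 + \left(4 + \sqrt{366990}\right) = 440732 + \sqrt{366990}$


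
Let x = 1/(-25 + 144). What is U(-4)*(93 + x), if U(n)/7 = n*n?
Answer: 177088/17 ≈ 10417.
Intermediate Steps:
U(n) = 7*n² (U(n) = 7*(n*n) = 7*n²)
x = 1/119 ≈ 0.0084034
U(-4)*(93 + x) = (7*(-4)²)*(93 + 1/119) = (7*16)*(11068/119) = 112*(11068/119) = 177088/17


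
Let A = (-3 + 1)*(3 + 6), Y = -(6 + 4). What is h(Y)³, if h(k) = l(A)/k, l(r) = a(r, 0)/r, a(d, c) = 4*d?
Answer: -8/125 ≈ -0.064000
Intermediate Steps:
Y = -10 (Y = -1*10 = -10)
A = -18 (A = -2*9 = -18)
l(r) = 4 (l(r) = (4*r)/r = 4)
h(k) = 4/k
h(Y)³ = (4/(-10))³ = (4*(-⅒))³ = (-⅖)³ = -8/125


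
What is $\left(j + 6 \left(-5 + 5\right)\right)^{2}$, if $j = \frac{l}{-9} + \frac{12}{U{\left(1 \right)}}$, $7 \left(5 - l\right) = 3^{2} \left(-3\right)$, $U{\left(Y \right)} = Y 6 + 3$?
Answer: $\frac{484}{3969} \approx 0.12195$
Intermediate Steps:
$U{\left(Y \right)} = 3 + 6 Y$ ($U{\left(Y \right)} = 6 Y + 3 = 3 + 6 Y$)
$l = \frac{62}{7}$ ($l = 5 - \frac{3^{2} \left(-3\right)}{7} = 5 - \frac{9 \left(-3\right)}{7} = 5 - - \frac{27}{7} = 5 + \frac{27}{7} = \frac{62}{7} \approx 8.8571$)
$j = \frac{22}{63}$ ($j = \frac{62}{7 \left(-9\right)} + \frac{12}{3 + 6 \cdot 1} = \frac{62}{7} \left(- \frac{1}{9}\right) + \frac{12}{3 + 6} = - \frac{62}{63} + \frac{12}{9} = - \frac{62}{63} + 12 \cdot \frac{1}{9} = - \frac{62}{63} + \frac{4}{3} = \frac{22}{63} \approx 0.34921$)
$\left(j + 6 \left(-5 + 5\right)\right)^{2} = \left(\frac{22}{63} + 6 \left(-5 + 5\right)\right)^{2} = \left(\frac{22}{63} + 6 \cdot 0\right)^{2} = \left(\frac{22}{63} + 0\right)^{2} = \left(\frac{22}{63}\right)^{2} = \frac{484}{3969}$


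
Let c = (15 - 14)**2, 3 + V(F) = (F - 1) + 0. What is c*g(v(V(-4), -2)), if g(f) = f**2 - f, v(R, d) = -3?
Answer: 12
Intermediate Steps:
V(F) = -4 + F (V(F) = -3 + ((F - 1) + 0) = -3 + ((-1 + F) + 0) = -3 + (-1 + F) = -4 + F)
c = 1 (c = 1**2 = 1)
c*g(v(V(-4), -2)) = 1*(-3*(-1 - 3)) = 1*(-3*(-4)) = 1*12 = 12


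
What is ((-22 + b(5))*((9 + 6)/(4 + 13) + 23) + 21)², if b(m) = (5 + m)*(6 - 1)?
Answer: 137475625/289 ≈ 4.7569e+5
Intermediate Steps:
b(m) = 25 + 5*m (b(m) = (5 + m)*5 = 25 + 5*m)
((-22 + b(5))*((9 + 6)/(4 + 13) + 23) + 21)² = ((-22 + (25 + 5*5))*((9 + 6)/(4 + 13) + 23) + 21)² = ((-22 + (25 + 25))*(15/17 + 23) + 21)² = ((-22 + 50)*(15*(1/17) + 23) + 21)² = (28*(15/17 + 23) + 21)² = (28*(406/17) + 21)² = (11368/17 + 21)² = (11725/17)² = 137475625/289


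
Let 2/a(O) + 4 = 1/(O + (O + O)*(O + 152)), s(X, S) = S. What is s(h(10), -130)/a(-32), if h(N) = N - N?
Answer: 2005185/7712 ≈ 260.01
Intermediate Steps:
h(N) = 0
a(O) = 2/(-4 + 1/(O + 2*O*(152 + O))) (a(O) = 2/(-4 + 1/(O + (O + O)*(O + 152))) = 2/(-4 + 1/(O + (2*O)*(152 + O))) = 2/(-4 + 1/(O + 2*O*(152 + O))))
s(h(10), -130)/a(-32) = -130*(-1 + 8*(-32)² + 1220*(-32))/(64*(305 + 2*(-32))) = -130*(-1 + 8*1024 - 39040)/(64*(305 - 64)) = -130/((-2*(-32)*241/(-1 + 8192 - 39040))) = -130/((-2*(-32)*241/(-30849))) = -130/((-2*(-32)*(-1/30849)*241)) = -130/(-15424/30849) = -130*(-30849/15424) = 2005185/7712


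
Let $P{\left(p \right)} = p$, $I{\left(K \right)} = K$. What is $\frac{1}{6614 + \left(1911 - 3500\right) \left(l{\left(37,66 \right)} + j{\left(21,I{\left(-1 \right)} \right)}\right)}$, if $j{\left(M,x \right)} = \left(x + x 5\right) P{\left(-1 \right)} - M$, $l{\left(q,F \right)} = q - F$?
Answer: $\frac{1}{76530} \approx 1.3067 \cdot 10^{-5}$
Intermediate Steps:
$j{\left(M,x \right)} = - M - 6 x$ ($j{\left(M,x \right)} = \left(x + x 5\right) \left(-1\right) - M = \left(x + 5 x\right) \left(-1\right) - M = 6 x \left(-1\right) - M = - 6 x - M = - M - 6 x$)
$\frac{1}{6614 + \left(1911 - 3500\right) \left(l{\left(37,66 \right)} + j{\left(21,I{\left(-1 \right)} \right)}\right)} = \frac{1}{6614 + \left(1911 - 3500\right) \left(\left(37 - 66\right) - 15\right)} = \frac{1}{6614 - 1589 \left(\left(37 - 66\right) + \left(-21 + 6\right)\right)} = \frac{1}{6614 - 1589 \left(-29 - 15\right)} = \frac{1}{6614 - -69916} = \frac{1}{6614 + 69916} = \frac{1}{76530}$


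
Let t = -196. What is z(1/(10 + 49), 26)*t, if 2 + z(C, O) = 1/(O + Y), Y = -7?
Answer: 7252/19 ≈ 381.68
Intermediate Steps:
z(C, O) = -2 + 1/(-7 + O) (z(C, O) = -2 + 1/(O - 7) = -2 + 1/(-7 + O))
z(1/(10 + 49), 26)*t = ((15 - 2*26)/(-7 + 26))*(-196) = ((15 - 52)/19)*(-196) = ((1/19)*(-37))*(-196) = -37/19*(-196) = 7252/19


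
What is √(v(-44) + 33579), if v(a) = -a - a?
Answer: √33667 ≈ 183.49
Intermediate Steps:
v(a) = -2*a
√(v(-44) + 33579) = √(-2*(-44) + 33579) = √(88 + 33579) = √33667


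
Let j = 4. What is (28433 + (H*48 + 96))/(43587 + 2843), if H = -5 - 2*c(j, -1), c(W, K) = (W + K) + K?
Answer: 28097/46430 ≈ 0.60515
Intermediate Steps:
c(W, K) = W + 2*K (c(W, K) = (K + W) + K = W + 2*K)
H = -9 (H = -5 - 2*(4 + 2*(-1)) = -5 - 2*(4 - 2) = -5 - 2*2 = -5 - 4 = -9)
(28433 + (H*48 + 96))/(43587 + 2843) = (28433 + (-9*48 + 96))/(43587 + 2843) = (28433 + (-432 + 96))/46430 = (28433 - 336)*(1/46430) = 28097*(1/46430) = 28097/46430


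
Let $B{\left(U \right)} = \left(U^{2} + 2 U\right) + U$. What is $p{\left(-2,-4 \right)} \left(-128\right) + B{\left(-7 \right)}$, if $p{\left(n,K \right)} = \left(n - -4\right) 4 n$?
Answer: $2076$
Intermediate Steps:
$p{\left(n,K \right)} = n \left(16 + 4 n\right)$ ($p{\left(n,K \right)} = \left(n + 4\right) 4 n = \left(4 + n\right) 4 n = \left(16 + 4 n\right) n = n \left(16 + 4 n\right)$)
$B{\left(U \right)} = U^{2} + 3 U$
$p{\left(-2,-4 \right)} \left(-128\right) + B{\left(-7 \right)} = 4 \left(-2\right) \left(4 - 2\right) \left(-128\right) - 7 \left(3 - 7\right) = 4 \left(-2\right) 2 \left(-128\right) - -28 = \left(-16\right) \left(-128\right) + 28 = 2048 + 28 = 2076$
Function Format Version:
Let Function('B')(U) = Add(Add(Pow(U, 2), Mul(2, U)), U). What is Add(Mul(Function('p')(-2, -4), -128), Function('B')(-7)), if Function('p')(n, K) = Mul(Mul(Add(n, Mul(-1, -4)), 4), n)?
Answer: 2076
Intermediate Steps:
Function('p')(n, K) = Mul(n, Add(16, Mul(4, n))) (Function('p')(n, K) = Mul(Mul(Add(n, 4), 4), n) = Mul(Mul(Add(4, n), 4), n) = Mul(Add(16, Mul(4, n)), n) = Mul(n, Add(16, Mul(4, n))))
Function('B')(U) = Add(Pow(U, 2), Mul(3, U))
Add(Mul(Function('p')(-2, -4), -128), Function('B')(-7)) = Add(Mul(Mul(4, -2, Add(4, -2)), -128), Mul(-7, Add(3, -7))) = Add(Mul(Mul(4, -2, 2), -128), Mul(-7, -4)) = Add(Mul(-16, -128), 28) = Add(2048, 28) = 2076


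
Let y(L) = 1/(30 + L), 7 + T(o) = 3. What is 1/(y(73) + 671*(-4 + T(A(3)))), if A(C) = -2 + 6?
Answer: -103/552903 ≈ -0.00018629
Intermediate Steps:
A(C) = 4
T(o) = -4 (T(o) = -7 + 3 = -4)
1/(y(73) + 671*(-4 + T(A(3)))) = 1/(1/(30 + 73) + 671*(-4 - 4)) = 1/(1/103 + 671*(-8)) = 1/(1/103 - 5368) = 1/(-552903/103) = -103/552903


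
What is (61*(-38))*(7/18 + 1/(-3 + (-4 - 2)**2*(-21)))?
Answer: -207461/231 ≈ -898.10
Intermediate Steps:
(61*(-38))*(7/18 + 1/(-3 + (-4 - 2)**2*(-21))) = -2318*(7*(1/18) - 1/21/(-3 + (-6)**2)) = -2318*(7/18 - 1/21/(-3 + 36)) = -2318*(7/18 - 1/21/33) = -2318*(7/18 + (1/33)*(-1/21)) = -2318*(7/18 - 1/693) = -2318*179/462 = -207461/231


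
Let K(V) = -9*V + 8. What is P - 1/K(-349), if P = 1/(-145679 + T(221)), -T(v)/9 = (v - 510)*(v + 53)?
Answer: -563846/1785467255 ≈ -0.00031580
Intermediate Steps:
T(v) = -9*(-510 + v)*(53 + v) (T(v) = -9*(v - 510)*(v + 53) = -9*(-510 + v)*(53 + v))
K(V) = 8 - 9*V
P = 1/566995 (P = 1/(-145679 + (243270 - 9*221² + 4113*221)) = 1/(-145679 + (243270 - 9*48841 + 908973)) = 1/(-145679 + (243270 - 439569 + 908973)) = 1/(-145679 + 712674) = 1/566995 ≈ 1.7637e-6)
P - 1/K(-349) = 1/566995 - 1/(8 - 9*(-349)) = 1/566995 - 1/(8 + 3141) = 1/566995 - 1/3149 = -563846/1785467255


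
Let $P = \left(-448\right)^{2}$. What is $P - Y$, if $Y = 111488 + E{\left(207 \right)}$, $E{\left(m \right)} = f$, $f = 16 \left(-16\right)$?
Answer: $89472$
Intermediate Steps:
$f = -256$
$E{\left(m \right)} = -256$
$P = 200704$
$Y = 111232$ ($Y = 111488 - 256 = 111232$)
$P - Y = 200704 - 111232 = 89472$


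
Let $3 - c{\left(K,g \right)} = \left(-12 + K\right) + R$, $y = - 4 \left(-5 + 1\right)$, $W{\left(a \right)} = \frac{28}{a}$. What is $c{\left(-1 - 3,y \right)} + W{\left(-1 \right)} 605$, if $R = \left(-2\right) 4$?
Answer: $-16913$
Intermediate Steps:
$R = -8$
$y = 16$ ($y = \left(-4\right) \left(-4\right) = 16$)
$c{\left(K,g \right)} = 23 - K$ ($c{\left(K,g \right)} = 3 - \left(\left(-12 + K\right) - 8\right) = 3 - \left(-20 + K\right) = 23 - K$)
$c{\left(-1 - 3,y \right)} + W{\left(-1 \right)} 605 = \left(23 - \left(-1 - 3\right)\right) + \frac{28}{-1} \cdot 605 = \left(23 - \left(-1 - 3\right)\right) + 28 \left(-1\right) 605 = \left(23 - -4\right) - 16940 = \left(23 + 4\right) - 16940 = 27 - 16940 = -16913$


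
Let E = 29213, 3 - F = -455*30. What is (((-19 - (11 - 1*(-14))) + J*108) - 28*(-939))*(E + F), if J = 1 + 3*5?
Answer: 1199219216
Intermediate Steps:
F = 13653 (F = 3 - (-455)*30 = 3 - 1*(-13650) = 3 + 13650 = 13653)
J = 16 (J = 1 + 15 = 16)
(((-19 - (11 - 1*(-14))) + J*108) - 28*(-939))*(E + F) = (((-19 - (11 - 1*(-14))) + 16*108) - 28*(-939))*(29213 + 13653) = (((-19 - (11 + 14)) + 1728) + 26292)*42866 = (((-19 - 1*25) + 1728) + 26292)*42866 = (((-19 - 25) + 1728) + 26292)*42866 = ((-44 + 1728) + 26292)*42866 = (1684 + 26292)*42866 = 27976*42866 = 1199219216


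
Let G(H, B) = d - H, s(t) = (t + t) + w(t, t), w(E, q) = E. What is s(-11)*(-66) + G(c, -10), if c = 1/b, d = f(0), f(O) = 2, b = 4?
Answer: 8719/4 ≈ 2179.8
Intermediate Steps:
d = 2
s(t) = 3*t (s(t) = (t + t) + t = 2*t + t = 3*t)
c = ¼ (c = 1/4 = ¼ ≈ 0.25000)
G(H, B) = 2 - H
s(-11)*(-66) + G(c, -10) = (3*(-11))*(-66) + (2 - 1*¼) = -33*(-66) + (2 - ¼) = 2178 + 7/4 = 8719/4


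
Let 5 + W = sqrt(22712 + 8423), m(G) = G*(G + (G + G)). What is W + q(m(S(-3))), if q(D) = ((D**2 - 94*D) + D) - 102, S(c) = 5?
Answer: -1457 + sqrt(31135) ≈ -1280.5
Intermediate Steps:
m(G) = 3*G**2 (m(G) = G*(G + 2*G) = G*(3*G) = 3*G**2)
W = -5 + sqrt(31135) (W = -5 + sqrt(22712 + 8423) = -5 + sqrt(31135) ≈ 171.45)
q(D) = -102 + D**2 - 93*D (q(D) = (D**2 - 93*D) - 102 = -102 + D**2 - 93*D)
W + q(m(S(-3))) = (-5 + sqrt(31135)) + (-102 + (3*5**2)**2 - 279*5**2) = (-5 + sqrt(31135)) + (-102 + (3*25)**2 - 279*25) = (-5 + sqrt(31135)) + (-102 + 75**2 - 93*75) = (-5 + sqrt(31135)) + (-102 + 5625 - 6975) = (-5 + sqrt(31135)) - 1452 = -1457 + sqrt(31135)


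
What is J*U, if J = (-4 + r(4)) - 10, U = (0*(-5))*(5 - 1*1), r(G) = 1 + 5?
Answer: 0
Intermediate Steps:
r(G) = 6
U = 0 (U = 0*(5 - 1) = 0*4 = 0)
J = -8 (J = (-4 + 6) - 10 = 2 - 10 = -8)
J*U = -8*0 = 0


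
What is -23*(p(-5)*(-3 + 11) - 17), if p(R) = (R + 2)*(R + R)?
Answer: -5129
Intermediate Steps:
p(R) = 2*R*(2 + R) (p(R) = (2 + R)*(2*R) = 2*R*(2 + R))
-23*(p(-5)*(-3 + 11) - 17) = -23*((2*(-5)*(2 - 5))*(-3 + 11) - 17) = -23*((2*(-5)*(-3))*8 - 17) = -23*(30*8 - 17) = -23*(240 - 17) = -23*223 = -5129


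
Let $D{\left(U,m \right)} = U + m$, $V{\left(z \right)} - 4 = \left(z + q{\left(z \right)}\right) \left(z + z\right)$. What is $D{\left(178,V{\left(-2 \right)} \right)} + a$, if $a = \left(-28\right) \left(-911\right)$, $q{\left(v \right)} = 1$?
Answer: $25694$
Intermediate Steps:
$V{\left(z \right)} = 4 + 2 z \left(1 + z\right)$ ($V{\left(z \right)} = 4 + \left(z + 1\right) \left(z + z\right) = 4 + \left(1 + z\right) 2 z = 4 + 2 z \left(1 + z\right)$)
$a = 25508$
$D{\left(178,V{\left(-2 \right)} \right)} + a = \left(178 + \left(4 + 2 \left(-2\right) + 2 \left(-2\right)^{2}\right)\right) + 25508 = \left(178 + \left(4 - 4 + 2 \cdot 4\right)\right) + 25508 = \left(178 + \left(4 - 4 + 8\right)\right) + 25508 = \left(178 + 8\right) + 25508 = 186 + 25508 = 25694$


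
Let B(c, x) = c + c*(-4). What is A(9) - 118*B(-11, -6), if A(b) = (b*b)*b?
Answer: -3165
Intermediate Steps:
A(b) = b³ (A(b) = b²*b = b³)
B(c, x) = -3*c (B(c, x) = c - 4*c = -3*c)
A(9) - 118*B(-11, -6) = 9³ - (-354)*(-11) = 729 - 118*33 = 729 - 3894 = -3165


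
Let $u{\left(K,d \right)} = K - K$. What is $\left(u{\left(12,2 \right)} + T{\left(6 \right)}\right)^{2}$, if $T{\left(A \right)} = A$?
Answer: $36$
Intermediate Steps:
$u{\left(K,d \right)} = 0$
$\left(u{\left(12,2 \right)} + T{\left(6 \right)}\right)^{2} = \left(0 + 6\right)^{2} = 6^{2} = 36$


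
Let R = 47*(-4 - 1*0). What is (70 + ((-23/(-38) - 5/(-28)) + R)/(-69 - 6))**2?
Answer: 8367128974801/1592010000 ≈ 5255.7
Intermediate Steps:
R = -188 (R = 47*(-4 + 0) = 47*(-4) = -188)
(70 + ((-23/(-38) - 5/(-28)) + R)/(-69 - 6))**2 = (70 + ((-23/(-38) - 5/(-28)) - 188)/(-69 - 6))**2 = (70 + ((-23*(-1/38) - 5*(-1/28)) - 188)/(-75))**2 = (70 + ((23/38 + 5/28) - 188)*(-1/75))**2 = (70 + (417/532 - 188)*(-1/75))**2 = (70 - 99599/532*(-1/75))**2 = (70 + 99599/39900)**2 = (2892599/39900)**2 = 8367128974801/1592010000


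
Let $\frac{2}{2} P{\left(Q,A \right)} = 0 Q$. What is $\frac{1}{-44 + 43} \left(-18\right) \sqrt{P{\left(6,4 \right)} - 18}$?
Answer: $54 i \sqrt{2} \approx 76.368 i$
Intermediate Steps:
$P{\left(Q,A \right)} = 0$ ($P{\left(Q,A \right)} = 0 Q = 0$)
$\frac{1}{-44 + 43} \left(-18\right) \sqrt{P{\left(6,4 \right)} - 18} = \frac{1}{-44 + 43} \left(-18\right) \sqrt{0 - 18} = \frac{1}{-1} \left(-18\right) \sqrt{-18} = \left(-1\right) \left(-18\right) 3 i \sqrt{2} = 18 \cdot 3 i \sqrt{2} = 54 i \sqrt{2}$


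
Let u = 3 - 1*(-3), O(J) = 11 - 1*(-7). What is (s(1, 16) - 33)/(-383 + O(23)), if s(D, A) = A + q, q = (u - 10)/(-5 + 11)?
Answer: 53/1095 ≈ 0.048402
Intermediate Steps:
O(J) = 18 (O(J) = 11 + 7 = 18)
u = 6 (u = 3 + 3 = 6)
q = -⅔ (q = (6 - 10)/(-5 + 11) = -4/6 = -4*⅙ = -⅔ ≈ -0.66667)
s(D, A) = -⅔ + A (s(D, A) = A - ⅔ = -⅔ + A)
(s(1, 16) - 33)/(-383 + O(23)) = ((-⅔ + 16) - 33)/(-383 + 18) = (46/3 - 33)/(-365) = -53/3*(-1/365) = 53/1095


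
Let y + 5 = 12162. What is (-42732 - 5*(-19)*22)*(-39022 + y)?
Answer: 1091847330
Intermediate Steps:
y = 12157 (y = -5 + 12162 = 12157)
(-42732 - 5*(-19)*22)*(-39022 + y) = (-42732 - 5*(-19)*22)*(-39022 + 12157) = (-42732 + 95*22)*(-26865) = (-42732 + 2090)*(-26865) = -40642*(-26865) = 1091847330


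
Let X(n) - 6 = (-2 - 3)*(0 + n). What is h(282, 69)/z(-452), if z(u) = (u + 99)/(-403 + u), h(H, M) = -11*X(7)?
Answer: 272745/353 ≈ 772.65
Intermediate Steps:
X(n) = 6 - 5*n (X(n) = 6 + (-2 - 3)*(0 + n) = 6 - 5*n)
h(H, M) = 319 (h(H, M) = -11*(6 - 5*7) = -11*(6 - 35) = -11*(-29) = 319)
z(u) = (99 + u)/(-403 + u)
h(282, 69)/z(-452) = 319/(((99 - 452)/(-403 - 452))) = 319/((-353/(-855))) = 319/((-1/855*(-353))) = 319/(353/855) = 319*(855/353) = 272745/353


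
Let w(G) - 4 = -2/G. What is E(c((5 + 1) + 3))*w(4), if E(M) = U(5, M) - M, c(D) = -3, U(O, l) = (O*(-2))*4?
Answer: -259/2 ≈ -129.50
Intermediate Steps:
U(O, l) = -8*O (U(O, l) = -2*O*4 = -8*O)
w(G) = 4 - 2/G
E(M) = -40 - M (E(M) = -8*5 - M = -40 - M)
E(c((5 + 1) + 3))*w(4) = (-40 - 1*(-3))*(4 - 2/4) = (-40 + 3)*(4 - 2*¼) = -37*(4 - ½) = -37*7/2 = -259/2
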